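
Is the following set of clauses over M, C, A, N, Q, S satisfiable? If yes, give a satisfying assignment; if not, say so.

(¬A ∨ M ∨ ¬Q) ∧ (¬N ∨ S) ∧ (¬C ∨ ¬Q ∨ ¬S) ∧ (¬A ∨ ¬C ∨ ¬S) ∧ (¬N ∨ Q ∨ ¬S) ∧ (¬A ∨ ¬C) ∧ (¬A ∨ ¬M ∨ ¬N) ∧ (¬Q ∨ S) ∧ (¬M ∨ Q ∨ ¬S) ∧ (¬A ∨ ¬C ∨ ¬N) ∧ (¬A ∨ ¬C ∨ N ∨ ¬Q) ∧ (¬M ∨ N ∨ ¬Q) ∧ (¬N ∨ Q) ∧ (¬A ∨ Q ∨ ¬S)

Set M = False.
Set C = False.
Set A = False.
Set N = True.
  then (¬N ∨ S) forces S = True.
  then (¬N ∨ Q ∨ ¬S) forces Q = True.
All clauses satisfied.

M = False, C = False, A = False, N = True, Q = True, S = True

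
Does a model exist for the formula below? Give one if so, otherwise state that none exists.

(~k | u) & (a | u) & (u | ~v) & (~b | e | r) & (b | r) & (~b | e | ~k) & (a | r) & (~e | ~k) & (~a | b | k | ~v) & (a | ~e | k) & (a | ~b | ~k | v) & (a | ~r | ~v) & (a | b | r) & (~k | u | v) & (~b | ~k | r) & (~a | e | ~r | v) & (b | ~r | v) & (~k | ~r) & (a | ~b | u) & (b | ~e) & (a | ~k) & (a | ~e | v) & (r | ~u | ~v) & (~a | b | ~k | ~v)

a = False, e = False, u = True, v = False, k = False, b = True, r = True

Set a = False.
  then (a | u) forces u = True.
  then (a | r) forces r = True.
  then (a | ~r | ~v) forces v = False.
  then (b | ~r | v) forces b = True.
  then (~k | ~r) forces k = False.
  then (a | ~e | v) forces e = False.
All clauses satisfied.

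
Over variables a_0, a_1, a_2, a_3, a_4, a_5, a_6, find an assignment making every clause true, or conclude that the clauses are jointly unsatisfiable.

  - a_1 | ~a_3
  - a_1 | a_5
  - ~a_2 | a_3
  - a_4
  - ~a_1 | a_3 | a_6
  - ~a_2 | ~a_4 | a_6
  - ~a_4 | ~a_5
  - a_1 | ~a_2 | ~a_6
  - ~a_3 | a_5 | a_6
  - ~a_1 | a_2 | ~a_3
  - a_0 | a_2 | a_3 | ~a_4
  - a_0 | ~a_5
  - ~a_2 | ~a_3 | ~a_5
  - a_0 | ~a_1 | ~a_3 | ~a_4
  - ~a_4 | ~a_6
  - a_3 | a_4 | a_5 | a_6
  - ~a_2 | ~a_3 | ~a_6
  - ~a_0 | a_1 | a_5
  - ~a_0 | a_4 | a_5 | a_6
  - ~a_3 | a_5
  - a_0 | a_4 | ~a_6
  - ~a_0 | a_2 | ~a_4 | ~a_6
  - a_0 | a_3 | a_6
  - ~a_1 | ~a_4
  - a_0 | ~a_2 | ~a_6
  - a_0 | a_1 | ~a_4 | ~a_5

Case a_4 = True:
  (~a_4 | ~a_5) forces a_5 = False.
  (a_1 | a_5) forces a_1 = True.
  Clause (~a_1 | ~a_4) is falsified — contradiction.
Case a_4 = False:
  Clause (a_4) is falsified — contradiction.
Both cases fail, so the formula is unsatisfiable.

No satisfying assignment exists.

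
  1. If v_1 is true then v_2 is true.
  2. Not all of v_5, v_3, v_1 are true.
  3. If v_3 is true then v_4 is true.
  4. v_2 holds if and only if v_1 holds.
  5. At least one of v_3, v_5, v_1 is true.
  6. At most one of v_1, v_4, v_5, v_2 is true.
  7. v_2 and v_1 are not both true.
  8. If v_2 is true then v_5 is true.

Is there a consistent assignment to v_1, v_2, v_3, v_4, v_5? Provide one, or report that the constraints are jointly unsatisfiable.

v_1=F, v_2=F, v_3=T, v_4=T, v_5=F

  (1) v_1=F ⇒ v_2: vacuous ✓
  (2) {v_5, v_3, v_1}: 1/3 true — not all ✓
  (3) v_3=T ⇒ v_4: T ✓
  (4) v_2=F, v_1=F — same ✓
  (5) {v_3, v_5, v_1}: 1 true — at least one ✓
  (6) {v_1, v_4, v_5, v_2}: 1 true — at most one ✓
  (7) v_2=F, v_1=F — not both ✓
  (8) v_2=F ⇒ v_5: vacuous ✓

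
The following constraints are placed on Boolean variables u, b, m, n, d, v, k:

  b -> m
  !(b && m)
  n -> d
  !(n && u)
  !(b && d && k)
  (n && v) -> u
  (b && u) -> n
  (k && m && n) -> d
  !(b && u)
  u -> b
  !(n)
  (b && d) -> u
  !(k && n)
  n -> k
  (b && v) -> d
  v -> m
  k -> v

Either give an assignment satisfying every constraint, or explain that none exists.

Unit clause (!n) forces n = False.
Set u = False.
Try b = True:
  (!b || !m) forces m = False.
  clause (!b || m) is falsified — backtrack.
So b = False.
Set m = True.
Set d = True.
Set v = True.
Set k = False.
All clauses satisfied.

u = False, b = False, m = True, n = False, d = True, v = True, k = False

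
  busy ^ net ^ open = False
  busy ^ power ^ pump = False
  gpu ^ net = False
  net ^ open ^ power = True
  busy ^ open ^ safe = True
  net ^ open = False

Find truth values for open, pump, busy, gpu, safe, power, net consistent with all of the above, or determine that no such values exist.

open = False; pump = True; busy = False; gpu = False; safe = True; power = True; net = False

busy ^ net ^ open = F ^ F ^ F = False ✓
busy ^ power ^ pump = F ^ T ^ T = False ✓
gpu ^ net = F ^ F = False ✓
net ^ open ^ power = F ^ F ^ T = True ✓
busy ^ open ^ safe = F ^ F ^ T = True ✓
net ^ open = F ^ F = False ✓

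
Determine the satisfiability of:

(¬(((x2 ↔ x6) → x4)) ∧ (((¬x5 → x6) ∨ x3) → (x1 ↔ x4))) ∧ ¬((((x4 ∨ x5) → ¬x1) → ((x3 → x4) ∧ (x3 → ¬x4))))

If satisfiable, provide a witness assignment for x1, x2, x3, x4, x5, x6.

x1 = False, x2 = False, x3 = True, x4 = False, x5 = True, x6 = False

  ¬(((x2 ↔ x6) → x4)) ∧ (((¬x5 → x6) ∨ x3) → (x1 ↔ x4)) = True
    ¬(((x2 ↔ x6) → x4)) = True
      (x2 ↔ x6) → x4 = False
        x2 ↔ x6 = True
    ((¬x5 → x6) ∨ x3) → (x1 ↔ x4) = True
      (¬x5 → x6) ∨ x3 = True
        ¬x5 → x6 = True
          ¬x5 = False
      x1 ↔ x4 = True
  ¬((((x4 ∨ x5) → ¬x1) → ((x3 → x4) ∧ (x3 → ¬x4)))) = True
    ((x4 ∨ x5) → ¬x1) → ((x3 → x4) ∧ (x3 → ¬x4)) = False
      (x4 ∨ x5) → ¬x1 = True
        x4 ∨ x5 = True
        ¬x1 = True
      (x3 → x4) ∧ (x3 → ¬x4) = False
        x3 → x4 = False
        x3 → ¬x4 = True
          ¬x4 = True
Both conjuncts True, so the formula holds.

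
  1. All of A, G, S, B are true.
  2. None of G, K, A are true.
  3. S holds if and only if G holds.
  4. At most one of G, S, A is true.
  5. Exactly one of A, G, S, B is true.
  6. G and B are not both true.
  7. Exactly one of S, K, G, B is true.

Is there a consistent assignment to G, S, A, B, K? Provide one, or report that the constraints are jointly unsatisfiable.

Unsatisfiable — no assignment works.

Case G = True:
  Constraint (2) is violated (G=T) — contradiction.
Case G = False:
  Constraint (1) is violated (G=F) — contradiction.
Both cases fail — unsatisfiable.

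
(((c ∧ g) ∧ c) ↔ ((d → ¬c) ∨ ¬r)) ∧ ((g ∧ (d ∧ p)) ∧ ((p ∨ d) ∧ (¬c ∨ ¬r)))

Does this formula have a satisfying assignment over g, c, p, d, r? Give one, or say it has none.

g=T, c=T, p=T, d=T, r=F

  ((c ∧ g) ∧ c) ↔ ((d → ¬c) ∨ ¬r) = True
    (c ∧ g) ∧ c = True
      c ∧ g = True
    (d → ¬c) ∨ ¬r = True
      d → ¬c = False
        ¬c = False
      ¬r = True
  (g ∧ (d ∧ p)) ∧ ((p ∨ d) ∧ (¬c ∨ ¬r)) = True
    g ∧ (d ∧ p) = True
      d ∧ p = True
    (p ∨ d) ∧ (¬c ∨ ¬r) = True
      p ∨ d = True
      ¬c ∨ ¬r = True
        ¬c = False
        ¬r = True
Both conjuncts True, so the formula holds.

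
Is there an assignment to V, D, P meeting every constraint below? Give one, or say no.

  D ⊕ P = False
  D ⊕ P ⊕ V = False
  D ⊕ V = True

V: False; D: True; P: True

D ⊕ P = T ⊕ T = False ✓
D ⊕ P ⊕ V = T ⊕ T ⊕ F = False ✓
D ⊕ V = T ⊕ F = True ✓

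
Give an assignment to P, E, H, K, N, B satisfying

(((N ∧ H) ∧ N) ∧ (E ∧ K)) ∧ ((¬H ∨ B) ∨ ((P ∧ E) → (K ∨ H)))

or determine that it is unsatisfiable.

P=F, E=T, H=T, K=T, N=T, B=F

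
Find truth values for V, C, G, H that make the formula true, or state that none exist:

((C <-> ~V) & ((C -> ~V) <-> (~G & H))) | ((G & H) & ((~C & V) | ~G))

V = True, C = False, G = False, H = True

  ((C <-> ~V) & ((C -> ~V) <-> (~G & H))) | ((G & H) & ((~C & V) | ~G)) = True
    (C <-> ~V) & ((C -> ~V) <-> (~G & H)) = True
      C <-> ~V = True
        ~V = False
      (C -> ~V) <-> (~G & H) = True
        C -> ~V = True
          ~V = False
        ~G & H = True
          ~G = True
    (G & H) & ((~C & V) | ~G) = False
      G & H = False
      (~C & V) | ~G = True
        ~C & V = True
          ~C = True
        ~G = True
The formula evaluates to True.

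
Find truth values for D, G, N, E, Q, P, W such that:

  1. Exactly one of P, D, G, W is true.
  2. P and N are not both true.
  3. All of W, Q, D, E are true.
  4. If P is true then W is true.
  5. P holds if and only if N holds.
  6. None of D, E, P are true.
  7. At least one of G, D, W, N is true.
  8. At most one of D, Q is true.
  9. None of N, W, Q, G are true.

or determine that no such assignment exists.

The formula is unsatisfiable.

Case D = True:
  Constraint (6) is violated (D=T) — contradiction.
Case D = False:
  Constraint (3) is violated (D=F) — contradiction.
Both cases fail — unsatisfiable.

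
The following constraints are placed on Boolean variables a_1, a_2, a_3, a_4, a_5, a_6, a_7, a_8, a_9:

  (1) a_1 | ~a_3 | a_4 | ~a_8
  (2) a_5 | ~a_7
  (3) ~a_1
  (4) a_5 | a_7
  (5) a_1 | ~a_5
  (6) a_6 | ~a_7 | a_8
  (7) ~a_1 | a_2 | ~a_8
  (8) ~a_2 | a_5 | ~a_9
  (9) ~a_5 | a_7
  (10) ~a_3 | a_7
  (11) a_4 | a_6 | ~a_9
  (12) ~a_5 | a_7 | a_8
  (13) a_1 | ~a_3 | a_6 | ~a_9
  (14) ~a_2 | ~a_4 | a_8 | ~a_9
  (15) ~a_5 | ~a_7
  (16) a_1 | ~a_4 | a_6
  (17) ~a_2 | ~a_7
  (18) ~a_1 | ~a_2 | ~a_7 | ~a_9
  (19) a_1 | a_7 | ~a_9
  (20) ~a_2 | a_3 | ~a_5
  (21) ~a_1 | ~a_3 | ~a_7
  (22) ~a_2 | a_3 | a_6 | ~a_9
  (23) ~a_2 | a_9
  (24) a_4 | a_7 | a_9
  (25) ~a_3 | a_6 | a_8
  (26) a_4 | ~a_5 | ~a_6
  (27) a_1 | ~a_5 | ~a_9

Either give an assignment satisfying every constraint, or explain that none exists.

The formula is unsatisfiable.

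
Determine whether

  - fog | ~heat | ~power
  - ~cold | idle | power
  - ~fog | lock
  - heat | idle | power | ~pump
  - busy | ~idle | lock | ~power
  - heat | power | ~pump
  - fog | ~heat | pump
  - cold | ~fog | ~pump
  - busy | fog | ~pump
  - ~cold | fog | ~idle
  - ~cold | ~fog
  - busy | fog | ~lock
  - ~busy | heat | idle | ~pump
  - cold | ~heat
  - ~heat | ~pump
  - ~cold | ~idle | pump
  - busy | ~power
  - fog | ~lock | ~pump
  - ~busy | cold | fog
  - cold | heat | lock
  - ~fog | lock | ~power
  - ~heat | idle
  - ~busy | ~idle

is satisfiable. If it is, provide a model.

Set pump = False.
Set heat = False.
Set lock = True.
Set idle = True.
  then (~cold | ~idle | pump) forces cold = False.
  then (~busy | ~idle) forces busy = False.
  then (busy | fog | ~lock) forces fog = True.
  then (busy | ~power) forces power = False.
All clauses satisfied.

pump = False, heat = False, lock = True, idle = True, cold = False, busy = False, fog = True, power = False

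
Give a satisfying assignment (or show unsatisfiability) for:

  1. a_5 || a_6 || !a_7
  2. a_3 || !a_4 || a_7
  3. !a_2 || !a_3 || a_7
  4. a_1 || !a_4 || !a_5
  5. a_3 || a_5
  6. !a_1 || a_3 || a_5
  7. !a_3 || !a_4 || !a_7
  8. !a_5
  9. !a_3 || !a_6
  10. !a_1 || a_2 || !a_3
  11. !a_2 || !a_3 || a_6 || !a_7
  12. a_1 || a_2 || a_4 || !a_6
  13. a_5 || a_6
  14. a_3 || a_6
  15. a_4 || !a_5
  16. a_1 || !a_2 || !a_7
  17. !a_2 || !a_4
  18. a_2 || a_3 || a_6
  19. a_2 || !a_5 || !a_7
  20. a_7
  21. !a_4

Unsatisfiable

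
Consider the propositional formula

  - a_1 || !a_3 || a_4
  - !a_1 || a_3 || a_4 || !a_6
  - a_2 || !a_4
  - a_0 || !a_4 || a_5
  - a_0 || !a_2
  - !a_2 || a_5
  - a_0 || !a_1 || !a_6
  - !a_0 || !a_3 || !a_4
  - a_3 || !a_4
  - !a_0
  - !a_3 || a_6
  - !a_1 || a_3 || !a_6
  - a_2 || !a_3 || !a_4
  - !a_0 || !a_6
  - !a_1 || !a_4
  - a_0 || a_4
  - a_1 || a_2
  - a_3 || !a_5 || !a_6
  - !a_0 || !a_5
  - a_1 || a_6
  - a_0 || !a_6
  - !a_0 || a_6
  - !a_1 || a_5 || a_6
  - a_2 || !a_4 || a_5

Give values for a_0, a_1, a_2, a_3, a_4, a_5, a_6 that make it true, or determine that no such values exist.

Case a_0 = True:
  Clause (!a_0) is falsified — contradiction.
Case a_0 = False:
  (a_0 || !a_2) forces a_2 = False.
  (a_2 || !a_4) forces a_4 = False.
  Clause (a_0 || a_4) is falsified — contradiction.
Both cases fail, so the formula is unsatisfiable.

The formula is unsatisfiable.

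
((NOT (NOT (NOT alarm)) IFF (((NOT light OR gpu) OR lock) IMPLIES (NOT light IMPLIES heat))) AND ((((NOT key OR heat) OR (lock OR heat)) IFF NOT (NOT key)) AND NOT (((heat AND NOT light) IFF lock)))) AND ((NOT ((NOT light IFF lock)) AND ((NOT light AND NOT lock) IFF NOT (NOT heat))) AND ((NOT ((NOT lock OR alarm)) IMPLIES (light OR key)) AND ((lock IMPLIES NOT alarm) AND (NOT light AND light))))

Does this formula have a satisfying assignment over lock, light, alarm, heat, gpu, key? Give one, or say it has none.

Case light = True: the conjunct NOT light is False.
Case light = False: the conjunct light is False.
Both cases fail — unsatisfiable.

Unsatisfiable — no assignment works.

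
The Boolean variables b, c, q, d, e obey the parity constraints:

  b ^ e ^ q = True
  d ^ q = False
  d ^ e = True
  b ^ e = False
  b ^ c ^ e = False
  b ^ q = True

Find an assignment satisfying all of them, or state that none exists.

b = False; c = False; q = True; d = True; e = False

b ^ e ^ q = F ^ F ^ T = True ✓
d ^ q = T ^ T = False ✓
d ^ e = T ^ F = True ✓
b ^ e = F ^ F = False ✓
b ^ c ^ e = F ^ F ^ F = False ✓
b ^ q = F ^ T = True ✓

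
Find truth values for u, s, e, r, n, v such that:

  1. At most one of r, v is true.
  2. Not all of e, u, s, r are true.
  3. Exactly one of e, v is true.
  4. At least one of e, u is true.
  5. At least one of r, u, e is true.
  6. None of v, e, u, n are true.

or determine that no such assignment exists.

Case u = True:
  Constraint (6) is violated (u=T) — contradiction.
Case u = False:
  (4) with u=F forces e = True.
  Constraint (6) is violated (e=T) — contradiction.
Both cases fail — unsatisfiable.

No satisfying assignment exists.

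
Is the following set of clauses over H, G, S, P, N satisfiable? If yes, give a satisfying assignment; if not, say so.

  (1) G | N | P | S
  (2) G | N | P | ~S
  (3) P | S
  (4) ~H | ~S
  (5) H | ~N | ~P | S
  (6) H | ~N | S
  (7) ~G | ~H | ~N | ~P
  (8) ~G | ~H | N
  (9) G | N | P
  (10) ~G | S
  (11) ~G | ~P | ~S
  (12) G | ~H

H = False; G = False; S = True; P = True; N = False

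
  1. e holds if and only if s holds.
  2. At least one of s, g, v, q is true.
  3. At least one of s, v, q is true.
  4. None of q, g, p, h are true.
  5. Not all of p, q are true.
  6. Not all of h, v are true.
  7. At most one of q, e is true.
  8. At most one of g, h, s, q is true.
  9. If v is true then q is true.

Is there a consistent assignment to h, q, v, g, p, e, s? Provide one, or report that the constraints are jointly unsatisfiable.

h = False; q = False; v = False; g = False; p = False; e = True; s = True

  (1) e=T, s=T — same ✓
  (2) {s, g, v, q}: 1 true — at least one ✓
  (3) {s, v, q}: 1 true — at least one ✓
  (4) {q, g, p, h}: 0 true — none ✓
  (5) {p, q}: 0/2 true — not all ✓
  (6) {h, v}: 0/2 true — not all ✓
  (7) {q, e}: 1 true — at most one ✓
  (8) {g, h, s, q}: 1 true — at most one ✓
  (9) v=F ⇒ q: vacuous ✓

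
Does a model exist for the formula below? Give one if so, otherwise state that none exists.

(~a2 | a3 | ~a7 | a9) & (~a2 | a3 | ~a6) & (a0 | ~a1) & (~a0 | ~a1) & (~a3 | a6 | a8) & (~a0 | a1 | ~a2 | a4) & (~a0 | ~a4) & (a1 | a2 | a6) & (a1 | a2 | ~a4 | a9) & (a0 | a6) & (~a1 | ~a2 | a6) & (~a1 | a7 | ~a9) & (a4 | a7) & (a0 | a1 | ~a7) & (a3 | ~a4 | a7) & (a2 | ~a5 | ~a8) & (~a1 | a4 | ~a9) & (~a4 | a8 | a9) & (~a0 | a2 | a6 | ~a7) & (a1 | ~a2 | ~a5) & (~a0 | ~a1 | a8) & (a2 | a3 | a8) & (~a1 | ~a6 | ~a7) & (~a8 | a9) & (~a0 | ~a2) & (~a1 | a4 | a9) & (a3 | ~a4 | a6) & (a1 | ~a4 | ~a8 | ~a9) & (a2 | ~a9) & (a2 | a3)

Set a0 = False.
  then (a0 | ~a1) forces a1 = False.
  then (a0 | a6) forces a6 = True.
  then (a0 | a1 | ~a7) forces a7 = False.
  then (a4 | a7) forces a4 = True.
  then (a3 | ~a4 | a7) forces a3 = True.
Try a2 = False:
  (a1 | a2 | ~a4 | a9) forces a9 = True.
  clause (a2 | ~a9) is falsified — backtrack.
So a2 = True.
  then (a1 | ~a2 | ~a5) forces a5 = False.
Set a8 = False.
  then (~a4 | a8 | a9) forces a9 = True.
All clauses satisfied.

a0 = False; a1 = False; a2 = True; a3 = True; a4 = True; a5 = False; a6 = True; a7 = False; a8 = False; a9 = True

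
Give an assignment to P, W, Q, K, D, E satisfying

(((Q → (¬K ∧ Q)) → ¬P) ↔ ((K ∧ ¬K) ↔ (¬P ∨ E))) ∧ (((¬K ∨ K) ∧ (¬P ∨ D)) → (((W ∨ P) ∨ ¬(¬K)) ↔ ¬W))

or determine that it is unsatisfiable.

P = True; W = False; Q = True; K = False; D = False; E = True

  ((Q → (¬K ∧ Q)) → ¬P) ↔ ((K ∧ ¬K) ↔ (¬P ∨ E)) = True
    (Q → (¬K ∧ Q)) → ¬P = False
      Q → (¬K ∧ Q) = True
        ¬K ∧ Q = True
          ¬K = True
      ¬P = False
    (K ∧ ¬K) ↔ (¬P ∨ E) = False
      K ∧ ¬K = False
        ¬K = True
      ¬P ∨ E = True
        ¬P = False
  ((¬K ∨ K) ∧ (¬P ∨ D)) → (((W ∨ P) ∨ ¬(¬K)) ↔ ¬W) = True
    (¬K ∨ K) ∧ (¬P ∨ D) = False
      ¬K ∨ K = True
        ¬K = True
      ¬P ∨ D = False
        ¬P = False
    ((W ∨ P) ∨ ¬(¬K)) ↔ ¬W = True
      (W ∨ P) ∨ ¬(¬K) = True
        W ∨ P = True
        ¬(¬K) = False
          ¬K = True
      ¬W = True
Both conjuncts True, so the formula holds.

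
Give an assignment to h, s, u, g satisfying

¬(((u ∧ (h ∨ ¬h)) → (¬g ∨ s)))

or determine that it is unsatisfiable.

h: True, s: False, u: True, g: True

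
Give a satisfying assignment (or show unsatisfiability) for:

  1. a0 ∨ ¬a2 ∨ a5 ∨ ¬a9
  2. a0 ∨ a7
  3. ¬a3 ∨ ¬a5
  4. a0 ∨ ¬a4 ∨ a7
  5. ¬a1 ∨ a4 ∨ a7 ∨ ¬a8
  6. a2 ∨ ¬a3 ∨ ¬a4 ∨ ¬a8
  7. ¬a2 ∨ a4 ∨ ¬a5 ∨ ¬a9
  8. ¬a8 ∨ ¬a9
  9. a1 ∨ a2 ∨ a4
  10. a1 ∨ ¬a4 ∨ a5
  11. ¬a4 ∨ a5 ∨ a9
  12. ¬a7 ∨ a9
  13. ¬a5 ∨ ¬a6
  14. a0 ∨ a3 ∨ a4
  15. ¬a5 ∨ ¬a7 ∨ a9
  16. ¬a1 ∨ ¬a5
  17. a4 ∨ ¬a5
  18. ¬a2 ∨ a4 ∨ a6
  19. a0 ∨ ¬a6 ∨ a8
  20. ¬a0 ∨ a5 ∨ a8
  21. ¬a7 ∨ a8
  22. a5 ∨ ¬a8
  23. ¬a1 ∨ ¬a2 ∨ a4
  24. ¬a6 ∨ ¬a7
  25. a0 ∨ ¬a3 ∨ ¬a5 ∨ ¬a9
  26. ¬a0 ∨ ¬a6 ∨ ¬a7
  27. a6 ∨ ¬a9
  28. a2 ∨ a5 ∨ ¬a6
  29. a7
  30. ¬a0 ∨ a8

The formula is unsatisfiable.

Case a7 = True:
  (¬a7 ∨ a9) forces a9 = True.
  (¬a8 ∨ ¬a9) forces a8 = False.
  Clause (¬a7 ∨ a8) is falsified — contradiction.
Case a7 = False:
  Clause (a7) is falsified — contradiction.
Both cases fail, so the formula is unsatisfiable.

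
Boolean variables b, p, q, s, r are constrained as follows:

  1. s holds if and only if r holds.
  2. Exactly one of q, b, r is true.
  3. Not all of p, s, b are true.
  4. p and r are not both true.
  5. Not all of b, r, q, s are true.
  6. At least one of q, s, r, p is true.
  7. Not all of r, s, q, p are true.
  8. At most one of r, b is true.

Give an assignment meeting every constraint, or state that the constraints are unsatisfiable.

b = False, p = False, q = False, s = True, r = True

  (1) s=T, r=T — same ✓
  (2) {q, b, r}: 1 true — exactly one ✓
  (3) {p, s, b}: 1/3 true — not all ✓
  (4) p=F, r=T — not both ✓
  (5) {b, r, q, s}: 2/4 true — not all ✓
  (6) {q, s, r, p}: 2 true — at least one ✓
  (7) {r, s, q, p}: 2/4 true — not all ✓
  (8) {r, b}: 1 true — at most one ✓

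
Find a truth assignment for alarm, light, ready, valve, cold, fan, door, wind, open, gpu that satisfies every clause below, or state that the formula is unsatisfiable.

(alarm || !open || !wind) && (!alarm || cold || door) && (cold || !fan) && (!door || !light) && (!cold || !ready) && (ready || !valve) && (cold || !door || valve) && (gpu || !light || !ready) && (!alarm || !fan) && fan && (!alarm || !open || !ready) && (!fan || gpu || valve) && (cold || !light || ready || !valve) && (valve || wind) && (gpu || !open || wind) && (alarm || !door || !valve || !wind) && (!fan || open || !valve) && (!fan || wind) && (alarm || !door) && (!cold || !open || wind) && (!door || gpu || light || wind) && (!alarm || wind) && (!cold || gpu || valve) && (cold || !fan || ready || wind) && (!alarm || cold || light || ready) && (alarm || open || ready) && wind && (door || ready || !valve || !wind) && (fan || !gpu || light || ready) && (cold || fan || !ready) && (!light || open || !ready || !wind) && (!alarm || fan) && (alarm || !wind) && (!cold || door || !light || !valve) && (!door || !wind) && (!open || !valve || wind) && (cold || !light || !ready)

Unsatisfiable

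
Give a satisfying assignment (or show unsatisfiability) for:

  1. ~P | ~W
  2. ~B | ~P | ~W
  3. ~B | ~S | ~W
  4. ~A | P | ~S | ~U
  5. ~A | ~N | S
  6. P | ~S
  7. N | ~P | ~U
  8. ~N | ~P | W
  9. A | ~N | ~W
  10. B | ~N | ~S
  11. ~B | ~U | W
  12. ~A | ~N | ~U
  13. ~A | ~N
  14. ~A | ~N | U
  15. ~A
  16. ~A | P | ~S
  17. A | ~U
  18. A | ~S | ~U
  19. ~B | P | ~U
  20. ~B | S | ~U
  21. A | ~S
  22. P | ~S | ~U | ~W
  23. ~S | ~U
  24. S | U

No satisfying assignment exists.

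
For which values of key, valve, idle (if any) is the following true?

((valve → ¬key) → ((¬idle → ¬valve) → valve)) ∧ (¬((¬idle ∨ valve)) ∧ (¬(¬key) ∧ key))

Case valve = True: the conjunct ¬((¬idle ∨ valve)) becomes ¬((¬idle ∨ True)) = False.
Case valve = False: the conjunct (valve → ¬key) → ((¬idle → ¬valve) → valve) becomes (False → ¬key) → (True → False) = False.
Both cases fail — unsatisfiable.

No satisfying assignment exists.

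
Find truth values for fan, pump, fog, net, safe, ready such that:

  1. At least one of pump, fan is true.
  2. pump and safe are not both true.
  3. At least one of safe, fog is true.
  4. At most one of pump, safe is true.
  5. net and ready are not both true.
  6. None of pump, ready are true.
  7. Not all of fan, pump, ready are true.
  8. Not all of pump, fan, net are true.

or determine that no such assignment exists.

fan = True; pump = False; fog = False; net = True; safe = True; ready = False

  (1) {pump, fan}: 1 true — at least one ✓
  (2) pump=F, safe=T — not both ✓
  (3) {safe, fog}: 1 true — at least one ✓
  (4) {pump, safe}: 1 true — at most one ✓
  (5) net=T, ready=F — not both ✓
  (6) {pump, ready}: 0 true — none ✓
  (7) {fan, pump, ready}: 1/3 true — not all ✓
  (8) {pump, fan, net}: 2/3 true — not all ✓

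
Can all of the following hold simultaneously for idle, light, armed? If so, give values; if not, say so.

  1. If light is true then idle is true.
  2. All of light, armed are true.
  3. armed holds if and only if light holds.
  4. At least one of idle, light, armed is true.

idle = True, light = True, armed = True

  (1) light=T ⇒ idle: T ✓
  (2) {light, armed}: all 2 true ✓
  (3) armed=T, light=T — same ✓
  (4) {idle, light, armed}: 3 true — at least one ✓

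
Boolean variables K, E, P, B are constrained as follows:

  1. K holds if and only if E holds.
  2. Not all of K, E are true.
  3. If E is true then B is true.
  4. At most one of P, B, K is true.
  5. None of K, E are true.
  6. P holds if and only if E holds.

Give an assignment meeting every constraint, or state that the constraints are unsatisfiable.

K=F, E=F, P=F, B=T

  (1) K=F, E=F — same ✓
  (2) {K, E}: 0/2 true — not all ✓
  (3) E=F ⇒ B: vacuous ✓
  (4) {P, B, K}: 1 true — at most one ✓
  (5) {K, E}: 0 true — none ✓
  (6) P=F, E=F — same ✓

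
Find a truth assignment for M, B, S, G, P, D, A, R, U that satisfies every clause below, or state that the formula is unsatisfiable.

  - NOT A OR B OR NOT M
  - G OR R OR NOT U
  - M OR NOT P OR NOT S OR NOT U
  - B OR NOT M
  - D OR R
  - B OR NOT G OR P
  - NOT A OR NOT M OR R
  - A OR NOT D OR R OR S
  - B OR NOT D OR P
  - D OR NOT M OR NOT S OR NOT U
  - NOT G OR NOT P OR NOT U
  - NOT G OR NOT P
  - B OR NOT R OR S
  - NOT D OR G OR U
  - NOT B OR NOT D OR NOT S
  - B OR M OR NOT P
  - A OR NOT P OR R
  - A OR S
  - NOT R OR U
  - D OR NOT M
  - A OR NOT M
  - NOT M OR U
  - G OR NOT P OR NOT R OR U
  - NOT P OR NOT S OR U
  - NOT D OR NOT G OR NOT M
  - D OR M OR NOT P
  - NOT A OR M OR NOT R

Set M = False.
Set B = True.
Set S = False.
  then (A OR S) forces A = True.
  then (NOT A OR M OR NOT R) forces R = False.
  then (D OR R) forces D = True.
Set G = True.
  then (NOT G OR NOT P) forces P = False.
Set U = True.
All clauses satisfied.

M = False, B = True, S = False, G = True, P = False, D = True, A = True, R = False, U = True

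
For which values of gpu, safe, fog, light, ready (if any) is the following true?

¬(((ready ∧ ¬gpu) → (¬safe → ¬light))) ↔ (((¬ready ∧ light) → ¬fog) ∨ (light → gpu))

gpu = False; safe = True; fog = True; light = True; ready = False

  ¬(((ready ∧ ¬gpu) → (¬safe → ¬light))) ↔ (((¬ready ∧ light) → ¬fog) ∨ (light → gpu)) = True
    ¬(((ready ∧ ¬gpu) → (¬safe → ¬light))) = False
      (ready ∧ ¬gpu) → (¬safe → ¬light) = True
        ready ∧ ¬gpu = False
          ¬gpu = True
        ¬safe → ¬light = True
          ¬safe = False
          ¬light = False
    ((¬ready ∧ light) → ¬fog) ∨ (light → gpu) = False
      (¬ready ∧ light) → ¬fog = False
        ¬ready ∧ light = True
          ¬ready = True
        ¬fog = False
      light → gpu = False
The formula evaluates to True.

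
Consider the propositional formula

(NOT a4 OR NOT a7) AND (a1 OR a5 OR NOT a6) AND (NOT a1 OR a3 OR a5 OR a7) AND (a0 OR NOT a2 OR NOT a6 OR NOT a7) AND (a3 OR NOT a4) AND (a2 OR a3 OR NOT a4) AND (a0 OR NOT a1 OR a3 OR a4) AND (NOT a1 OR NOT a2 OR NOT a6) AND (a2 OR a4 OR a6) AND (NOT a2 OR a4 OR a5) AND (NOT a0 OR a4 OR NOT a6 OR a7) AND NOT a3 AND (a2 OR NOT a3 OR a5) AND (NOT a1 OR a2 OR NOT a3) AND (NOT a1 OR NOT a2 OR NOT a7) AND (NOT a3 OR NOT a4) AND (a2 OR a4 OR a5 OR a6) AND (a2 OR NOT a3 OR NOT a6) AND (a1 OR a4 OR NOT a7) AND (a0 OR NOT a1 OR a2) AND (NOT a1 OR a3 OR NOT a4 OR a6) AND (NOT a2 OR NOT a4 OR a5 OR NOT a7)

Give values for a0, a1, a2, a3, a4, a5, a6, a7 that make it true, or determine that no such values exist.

Unit clause (NOT a3) forces a3 = False.
In (a3 OR NOT a4) only NOT a4 is left, so a4 = False.
Set a0 = True.
Set a1 = True.
Set a2 = False.
  then (a2 OR a4 OR a6) forces a6 = True.
  then (NOT a0 OR a4 OR NOT a6 OR a7) forces a7 = True.
Set a5 = True.
All clauses satisfied.

a0 = True, a1 = True, a2 = False, a3 = False, a4 = False, a5 = True, a6 = True, a7 = True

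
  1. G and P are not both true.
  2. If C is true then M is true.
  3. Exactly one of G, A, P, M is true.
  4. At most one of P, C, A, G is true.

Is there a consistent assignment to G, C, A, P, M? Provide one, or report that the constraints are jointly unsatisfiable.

G = False, C = False, A = False, P = False, M = True

  (1) G=F, P=F — not both ✓
  (2) C=F ⇒ M: vacuous ✓
  (3) {G, A, P, M}: 1 true — exactly one ✓
  (4) {P, C, A, G}: 0 true — at most one ✓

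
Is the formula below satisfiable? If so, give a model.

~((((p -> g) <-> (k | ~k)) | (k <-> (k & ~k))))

p = True, g = False, k = True

  ~((((p -> g) <-> (k | ~k)) | (k <-> (k & ~k)))) = True
    ((p -> g) <-> (k | ~k)) | (k <-> (k & ~k)) = False
      (p -> g) <-> (k | ~k) = False
        p -> g = False
        k | ~k = True
          ~k = False
      k <-> (k & ~k) = False
        k & ~k = False
          ~k = False
The formula evaluates to True.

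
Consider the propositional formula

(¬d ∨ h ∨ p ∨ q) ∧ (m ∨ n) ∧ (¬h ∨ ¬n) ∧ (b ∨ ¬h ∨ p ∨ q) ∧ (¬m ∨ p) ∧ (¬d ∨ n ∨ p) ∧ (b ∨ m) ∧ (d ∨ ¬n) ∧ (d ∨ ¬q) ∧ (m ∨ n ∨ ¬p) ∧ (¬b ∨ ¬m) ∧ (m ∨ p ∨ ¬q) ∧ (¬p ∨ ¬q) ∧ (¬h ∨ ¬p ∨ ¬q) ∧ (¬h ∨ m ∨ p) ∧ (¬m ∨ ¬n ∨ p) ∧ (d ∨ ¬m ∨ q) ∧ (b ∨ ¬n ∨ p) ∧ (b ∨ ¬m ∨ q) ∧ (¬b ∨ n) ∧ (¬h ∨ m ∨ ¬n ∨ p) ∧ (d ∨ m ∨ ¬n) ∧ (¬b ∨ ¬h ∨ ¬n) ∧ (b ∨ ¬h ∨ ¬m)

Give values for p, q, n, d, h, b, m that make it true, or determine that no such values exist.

p=T, q=F, n=T, d=T, h=F, b=T, m=F

Set p = True.
  then (¬p ∨ ¬q) forces q = False.
Try n = False:
  (m ∨ n) forces m = True.
  (¬b ∨ ¬m) forces b = False.
  clause (b ∨ ¬m ∨ q) is falsified — backtrack.
So n = True.
  then (¬h ∨ ¬n) forces h = False.
  then (d ∨ ¬n) forces d = True.
Set b = True.
  then (¬b ∨ ¬m) forces m = False.
All clauses satisfied.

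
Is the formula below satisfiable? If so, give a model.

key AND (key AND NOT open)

open = False, key = True

  key AND NOT open = True
    NOT open = True
Both conjuncts True, so the formula holds.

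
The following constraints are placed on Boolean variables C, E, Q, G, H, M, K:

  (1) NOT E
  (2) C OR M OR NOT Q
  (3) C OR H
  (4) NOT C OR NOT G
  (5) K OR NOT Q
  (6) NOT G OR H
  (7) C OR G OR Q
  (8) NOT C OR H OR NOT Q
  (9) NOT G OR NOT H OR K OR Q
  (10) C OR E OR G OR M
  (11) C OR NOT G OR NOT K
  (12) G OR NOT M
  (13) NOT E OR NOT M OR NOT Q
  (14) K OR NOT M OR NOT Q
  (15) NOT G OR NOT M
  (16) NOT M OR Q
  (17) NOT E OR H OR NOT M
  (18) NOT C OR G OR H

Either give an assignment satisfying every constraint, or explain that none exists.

C = True; E = False; Q = False; G = False; H = True; M = False; K = True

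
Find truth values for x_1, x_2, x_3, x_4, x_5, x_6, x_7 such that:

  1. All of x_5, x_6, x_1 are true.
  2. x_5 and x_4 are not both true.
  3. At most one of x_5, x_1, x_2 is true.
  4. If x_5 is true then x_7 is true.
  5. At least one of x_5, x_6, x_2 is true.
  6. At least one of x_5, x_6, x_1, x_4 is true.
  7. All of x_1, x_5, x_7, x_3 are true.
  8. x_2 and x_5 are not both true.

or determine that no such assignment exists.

Unsatisfiable — no assignment works.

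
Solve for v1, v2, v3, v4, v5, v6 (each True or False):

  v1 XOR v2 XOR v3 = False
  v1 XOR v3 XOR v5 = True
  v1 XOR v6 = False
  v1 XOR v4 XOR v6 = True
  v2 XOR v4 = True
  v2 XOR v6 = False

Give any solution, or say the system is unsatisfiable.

v1 = False, v2 = False, v3 = False, v4 = True, v5 = True, v6 = False

v1 XOR v2 XOR v3 = F XOR F XOR F = False ✓
v1 XOR v3 XOR v5 = F XOR F XOR T = True ✓
v1 XOR v6 = F XOR F = False ✓
v1 XOR v4 XOR v6 = F XOR T XOR F = True ✓
v2 XOR v4 = F XOR T = True ✓
v2 XOR v6 = F XOR F = False ✓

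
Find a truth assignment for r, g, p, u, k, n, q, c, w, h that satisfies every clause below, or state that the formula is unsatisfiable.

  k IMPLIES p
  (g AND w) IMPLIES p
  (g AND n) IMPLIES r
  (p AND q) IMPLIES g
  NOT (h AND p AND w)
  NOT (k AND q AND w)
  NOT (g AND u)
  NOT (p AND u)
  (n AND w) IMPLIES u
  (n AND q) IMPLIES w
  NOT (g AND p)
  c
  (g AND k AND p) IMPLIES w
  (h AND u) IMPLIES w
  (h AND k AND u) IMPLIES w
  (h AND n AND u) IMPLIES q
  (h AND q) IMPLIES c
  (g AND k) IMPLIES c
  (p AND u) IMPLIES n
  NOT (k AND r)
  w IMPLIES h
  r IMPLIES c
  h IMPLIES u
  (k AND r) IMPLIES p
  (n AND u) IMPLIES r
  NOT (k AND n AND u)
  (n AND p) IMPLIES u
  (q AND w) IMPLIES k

r: True, g: False, p: False, u: False, k: False, n: False, q: False, c: True, w: False, h: False

Unit clause (c) forces c = True.
Set r = True.
  then (NOT k OR NOT r) forces k = False.
Set g = False.
Set p = False.
Set u = False.
  then (NOT h OR u) forces h = False.
  then (h OR NOT w) forces w = False.
Set n = False.
Set q = False.
All clauses satisfied.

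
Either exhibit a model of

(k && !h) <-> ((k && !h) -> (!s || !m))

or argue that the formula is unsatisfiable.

h: False, m: False, s: False, k: True

  (k && !h) <-> ((k && !h) -> (!s || !m)) = True
    k && !h = True
      !h = True
    (k && !h) -> (!s || !m) = True
      k && !h = True
        !h = True
      !s || !m = True
        !s = True
        !m = True
The formula evaluates to True.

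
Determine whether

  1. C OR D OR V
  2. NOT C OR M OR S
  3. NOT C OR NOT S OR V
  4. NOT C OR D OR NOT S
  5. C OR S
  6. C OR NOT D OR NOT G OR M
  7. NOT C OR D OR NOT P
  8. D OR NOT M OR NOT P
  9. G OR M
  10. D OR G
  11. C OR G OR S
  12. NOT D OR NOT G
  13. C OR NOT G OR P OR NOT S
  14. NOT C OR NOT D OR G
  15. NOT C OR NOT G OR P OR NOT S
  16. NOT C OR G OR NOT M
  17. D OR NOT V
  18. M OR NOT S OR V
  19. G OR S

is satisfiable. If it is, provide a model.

M=T, G=F, S=T, P=T, V=F, C=F, D=T

Set M = True.
Set G = False.
  then (D OR G) forces D = True.
  then (NOT C OR NOT D OR G) forces C = False.
  then (G OR S) forces S = True.
Set P = True.
Set V = False.
All clauses satisfied.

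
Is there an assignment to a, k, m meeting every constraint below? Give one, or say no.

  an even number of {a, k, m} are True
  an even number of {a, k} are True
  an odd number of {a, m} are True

a = True, k = True, m = False

{a, k, m}: 2 true → even ✓
{a, k}: 2 true → even ✓
{a, m}: 1 true → odd ✓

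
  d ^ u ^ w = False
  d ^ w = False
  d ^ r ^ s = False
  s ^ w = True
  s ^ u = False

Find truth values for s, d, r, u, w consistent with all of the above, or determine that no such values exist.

s=F, d=T, r=T, u=F, w=T

d ^ u ^ w = T ^ F ^ T = False ✓
d ^ w = T ^ T = False ✓
d ^ r ^ s = T ^ T ^ F = False ✓
s ^ w = F ^ T = True ✓
s ^ u = F ^ F = False ✓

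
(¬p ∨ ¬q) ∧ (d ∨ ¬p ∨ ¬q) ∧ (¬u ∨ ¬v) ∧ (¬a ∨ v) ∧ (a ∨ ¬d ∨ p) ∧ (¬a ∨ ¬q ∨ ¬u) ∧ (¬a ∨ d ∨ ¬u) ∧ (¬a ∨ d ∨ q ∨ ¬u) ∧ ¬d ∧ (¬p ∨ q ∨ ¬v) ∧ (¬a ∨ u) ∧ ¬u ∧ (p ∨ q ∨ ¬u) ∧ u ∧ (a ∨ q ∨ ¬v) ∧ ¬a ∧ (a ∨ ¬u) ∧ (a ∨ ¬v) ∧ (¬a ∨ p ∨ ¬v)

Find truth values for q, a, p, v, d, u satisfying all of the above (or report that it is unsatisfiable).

Unsatisfiable

Case u = True:
  Clause (¬u) is falsified — contradiction.
Case u = False:
  Clause (u) is falsified — contradiction.
Both cases fail, so the formula is unsatisfiable.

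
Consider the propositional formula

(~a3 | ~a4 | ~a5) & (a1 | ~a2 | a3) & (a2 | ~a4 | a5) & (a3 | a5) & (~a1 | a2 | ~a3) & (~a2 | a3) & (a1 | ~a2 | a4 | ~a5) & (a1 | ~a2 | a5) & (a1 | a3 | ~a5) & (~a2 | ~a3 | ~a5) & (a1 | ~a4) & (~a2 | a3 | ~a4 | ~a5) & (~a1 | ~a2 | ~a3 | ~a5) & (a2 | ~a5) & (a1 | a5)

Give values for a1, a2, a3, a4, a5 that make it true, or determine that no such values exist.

a1 = True, a2 = True, a3 = True, a4 = False, a5 = False

Set a1 = True.
Set a2 = True.
  then (~a2 | a3) forces a3 = True.
  then (~a2 | ~a3 | ~a5) forces a5 = False.
Set a4 = False.
All clauses satisfied.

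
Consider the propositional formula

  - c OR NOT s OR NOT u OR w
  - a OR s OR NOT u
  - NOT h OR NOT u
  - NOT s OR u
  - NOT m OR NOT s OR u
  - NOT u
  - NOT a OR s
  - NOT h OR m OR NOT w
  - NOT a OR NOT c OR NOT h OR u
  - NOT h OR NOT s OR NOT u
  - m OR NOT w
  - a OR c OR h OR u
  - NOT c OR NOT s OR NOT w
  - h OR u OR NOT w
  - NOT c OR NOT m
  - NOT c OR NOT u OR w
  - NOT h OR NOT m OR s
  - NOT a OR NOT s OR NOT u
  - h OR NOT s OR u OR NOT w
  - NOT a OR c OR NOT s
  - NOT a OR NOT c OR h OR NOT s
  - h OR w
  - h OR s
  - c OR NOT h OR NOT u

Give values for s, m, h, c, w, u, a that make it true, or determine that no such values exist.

s = False, m = False, h = True, c = False, w = False, u = False, a = False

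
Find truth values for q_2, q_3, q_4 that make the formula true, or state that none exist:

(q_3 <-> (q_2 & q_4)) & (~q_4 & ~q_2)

q_2 = False, q_3 = False, q_4 = False

  q_3 <-> (q_2 & q_4) = True
    q_2 & q_4 = False
  ~q_4 & ~q_2 = True
    ~q_4 = True
    ~q_2 = True
Both conjuncts True, so the formula holds.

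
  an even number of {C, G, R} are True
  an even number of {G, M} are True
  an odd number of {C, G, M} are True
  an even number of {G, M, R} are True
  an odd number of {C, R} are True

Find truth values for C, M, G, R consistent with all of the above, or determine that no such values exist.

C = True, M = True, G = True, R = False

{C, G, R}: 2 true → even ✓
{G, M}: 2 true → even ✓
{C, G, M}: 3 true → odd ✓
{G, M, R}: 2 true → even ✓
{C, R}: 1 true → odd ✓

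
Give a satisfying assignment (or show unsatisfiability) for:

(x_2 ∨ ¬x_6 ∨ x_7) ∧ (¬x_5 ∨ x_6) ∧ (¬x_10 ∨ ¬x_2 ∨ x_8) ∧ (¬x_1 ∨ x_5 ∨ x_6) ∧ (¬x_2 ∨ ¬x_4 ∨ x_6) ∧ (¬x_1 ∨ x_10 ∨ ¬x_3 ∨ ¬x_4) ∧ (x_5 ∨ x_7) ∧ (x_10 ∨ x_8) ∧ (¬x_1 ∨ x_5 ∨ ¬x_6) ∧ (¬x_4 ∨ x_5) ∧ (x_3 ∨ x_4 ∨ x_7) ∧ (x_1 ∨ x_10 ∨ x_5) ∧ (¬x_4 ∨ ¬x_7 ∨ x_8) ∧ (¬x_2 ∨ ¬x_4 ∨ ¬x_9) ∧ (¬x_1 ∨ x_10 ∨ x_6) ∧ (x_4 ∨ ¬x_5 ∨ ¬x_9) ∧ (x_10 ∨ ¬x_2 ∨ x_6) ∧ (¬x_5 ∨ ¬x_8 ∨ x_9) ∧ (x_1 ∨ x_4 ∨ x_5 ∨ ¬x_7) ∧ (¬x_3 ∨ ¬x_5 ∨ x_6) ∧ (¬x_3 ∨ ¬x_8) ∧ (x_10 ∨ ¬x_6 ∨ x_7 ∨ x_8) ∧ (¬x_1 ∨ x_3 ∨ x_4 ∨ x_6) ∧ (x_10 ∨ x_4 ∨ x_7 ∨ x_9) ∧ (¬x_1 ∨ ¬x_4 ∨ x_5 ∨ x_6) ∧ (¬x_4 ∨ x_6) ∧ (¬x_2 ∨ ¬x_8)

Set x_1 = False.
Try x_2 = True:
  (¬x_2 ∨ ¬x_8) forces x_8 = False.
  (¬x_10 ∨ ¬x_2 ∨ x_8) forces x_10 = False.
  clause (x_10 ∨ x_8) is falsified — backtrack.
So x_2 = False.
Set x_3 = True.
  then (¬x_3 ∨ ¬x_8) forces x_8 = False.
  then (x_10 ∨ x_8) forces x_10 = True.
Set x_4 = False.
Set x_5 = True.
  then (¬x_5 ∨ x_6) forces x_6 = True.
  then (x_4 ∨ ¬x_5 ∨ ¬x_9) forces x_9 = False.
  then (x_2 ∨ ¬x_6 ∨ x_7) forces x_7 = True.
All clauses satisfied.

x_1=F; x_2=F; x_3=T; x_4=F; x_5=T; x_6=T; x_7=T; x_8=F; x_9=F; x_10=T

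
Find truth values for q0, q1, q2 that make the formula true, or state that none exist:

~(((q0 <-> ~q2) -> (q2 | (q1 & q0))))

q0=T; q1=F; q2=F

  ~(((q0 <-> ~q2) -> (q2 | (q1 & q0)))) = True
    (q0 <-> ~q2) -> (q2 | (q1 & q0)) = False
      q0 <-> ~q2 = True
        ~q2 = True
      q2 | (q1 & q0) = False
        q1 & q0 = False
The formula evaluates to True.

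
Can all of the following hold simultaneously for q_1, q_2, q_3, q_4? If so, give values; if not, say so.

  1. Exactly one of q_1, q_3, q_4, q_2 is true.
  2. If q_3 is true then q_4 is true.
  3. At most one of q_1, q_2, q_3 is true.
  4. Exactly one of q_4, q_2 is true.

q_1 = False, q_2 = False, q_3 = False, q_4 = True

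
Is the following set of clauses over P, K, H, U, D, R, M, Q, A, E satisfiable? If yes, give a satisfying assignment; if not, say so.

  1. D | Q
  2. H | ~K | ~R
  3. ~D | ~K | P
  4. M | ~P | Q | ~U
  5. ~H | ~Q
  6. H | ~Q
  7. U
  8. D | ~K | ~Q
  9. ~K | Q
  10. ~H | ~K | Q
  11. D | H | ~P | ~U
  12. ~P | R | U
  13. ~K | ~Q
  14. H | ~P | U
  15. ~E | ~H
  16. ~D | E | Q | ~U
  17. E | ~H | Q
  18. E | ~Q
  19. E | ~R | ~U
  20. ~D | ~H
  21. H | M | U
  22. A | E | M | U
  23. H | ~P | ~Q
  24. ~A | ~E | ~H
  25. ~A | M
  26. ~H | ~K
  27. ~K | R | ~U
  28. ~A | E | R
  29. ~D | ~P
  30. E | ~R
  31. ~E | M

P=F; K=F; H=F; U=T; D=T; R=T; M=T; Q=F; A=F; E=T

Unit clause (U) forces U = True.
Set P = False.
Try K = True:
  (~D | ~K | P) forces D = False.
  (D | Q) forces Q = True.
  clause (D | ~K | ~Q) is falsified — backtrack.
So K = False.
Try H = True:
  (~H | ~Q) forces Q = False.
  (D | Q) forces D = True.
  clause (~D | ~H) is falsified — backtrack.
So H = False.
  then (H | ~Q) forces Q = False.
  then (D | Q) forces D = True.
  then (~D | E | Q | ~U) forces E = True.
  then (~E | M) forces M = True.
Set R = True.
Set A = False.
All clauses satisfied.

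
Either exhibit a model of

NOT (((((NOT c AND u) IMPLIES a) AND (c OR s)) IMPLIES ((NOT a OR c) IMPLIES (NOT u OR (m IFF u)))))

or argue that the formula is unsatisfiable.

s = True, u = True, c = True, m = False, a = True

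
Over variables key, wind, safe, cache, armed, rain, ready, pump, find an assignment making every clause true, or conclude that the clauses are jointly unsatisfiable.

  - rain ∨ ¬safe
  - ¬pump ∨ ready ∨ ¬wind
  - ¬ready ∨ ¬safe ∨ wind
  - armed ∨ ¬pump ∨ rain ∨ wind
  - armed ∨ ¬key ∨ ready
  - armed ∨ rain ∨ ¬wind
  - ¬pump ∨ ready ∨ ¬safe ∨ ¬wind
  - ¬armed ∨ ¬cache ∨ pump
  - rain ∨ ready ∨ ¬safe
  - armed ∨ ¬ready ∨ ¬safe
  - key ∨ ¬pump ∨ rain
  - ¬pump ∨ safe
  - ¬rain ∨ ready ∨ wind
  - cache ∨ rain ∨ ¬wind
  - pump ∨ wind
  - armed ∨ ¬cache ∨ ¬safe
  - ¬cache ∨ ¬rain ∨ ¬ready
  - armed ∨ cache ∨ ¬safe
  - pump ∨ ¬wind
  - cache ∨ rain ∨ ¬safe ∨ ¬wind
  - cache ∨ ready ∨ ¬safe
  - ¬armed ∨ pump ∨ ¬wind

Set key = False.
Try wind = False:
  (pump ∨ wind) forces pump = True.
  (key ∨ ¬pump ∨ rain) forces rain = True.
  (¬pump ∨ safe) forces safe = True.
  (¬ready ∨ ¬safe ∨ wind) forces ready = False.
  clause (¬rain ∨ ready ∨ wind) is falsified — backtrack.
So wind = True.
  then (pump ∨ ¬wind) forces pump = True.
  then (¬pump ∨ ready ∨ ¬wind) forces ready = True.
  then (key ∨ ¬pump ∨ rain) forces rain = True.
  then (¬pump ∨ safe) forces safe = True.
  then (¬cache ∨ ¬rain ∨ ¬ready) forces cache = False.
  then (armed ∨ cache ∨ ¬safe) forces armed = True.
All clauses satisfied.

key = False; wind = True; safe = True; cache = False; armed = True; rain = True; ready = True; pump = True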